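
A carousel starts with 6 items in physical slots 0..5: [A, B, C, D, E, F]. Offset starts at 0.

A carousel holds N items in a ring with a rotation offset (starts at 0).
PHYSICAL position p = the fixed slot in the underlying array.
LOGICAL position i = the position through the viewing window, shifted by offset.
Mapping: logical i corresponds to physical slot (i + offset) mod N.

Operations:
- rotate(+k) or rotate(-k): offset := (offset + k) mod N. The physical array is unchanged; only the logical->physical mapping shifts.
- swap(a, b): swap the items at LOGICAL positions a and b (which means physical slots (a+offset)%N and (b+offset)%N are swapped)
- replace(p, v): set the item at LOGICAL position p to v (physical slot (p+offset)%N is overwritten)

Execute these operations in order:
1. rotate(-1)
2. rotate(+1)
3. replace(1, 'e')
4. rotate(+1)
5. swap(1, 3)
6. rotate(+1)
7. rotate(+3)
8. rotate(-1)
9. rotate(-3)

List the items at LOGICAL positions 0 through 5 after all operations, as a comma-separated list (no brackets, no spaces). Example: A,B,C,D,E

Answer: e,E,D,C,F,A

Derivation:
After op 1 (rotate(-1)): offset=5, physical=[A,B,C,D,E,F], logical=[F,A,B,C,D,E]
After op 2 (rotate(+1)): offset=0, physical=[A,B,C,D,E,F], logical=[A,B,C,D,E,F]
After op 3 (replace(1, 'e')): offset=0, physical=[A,e,C,D,E,F], logical=[A,e,C,D,E,F]
After op 4 (rotate(+1)): offset=1, physical=[A,e,C,D,E,F], logical=[e,C,D,E,F,A]
After op 5 (swap(1, 3)): offset=1, physical=[A,e,E,D,C,F], logical=[e,E,D,C,F,A]
After op 6 (rotate(+1)): offset=2, physical=[A,e,E,D,C,F], logical=[E,D,C,F,A,e]
After op 7 (rotate(+3)): offset=5, physical=[A,e,E,D,C,F], logical=[F,A,e,E,D,C]
After op 8 (rotate(-1)): offset=4, physical=[A,e,E,D,C,F], logical=[C,F,A,e,E,D]
After op 9 (rotate(-3)): offset=1, physical=[A,e,E,D,C,F], logical=[e,E,D,C,F,A]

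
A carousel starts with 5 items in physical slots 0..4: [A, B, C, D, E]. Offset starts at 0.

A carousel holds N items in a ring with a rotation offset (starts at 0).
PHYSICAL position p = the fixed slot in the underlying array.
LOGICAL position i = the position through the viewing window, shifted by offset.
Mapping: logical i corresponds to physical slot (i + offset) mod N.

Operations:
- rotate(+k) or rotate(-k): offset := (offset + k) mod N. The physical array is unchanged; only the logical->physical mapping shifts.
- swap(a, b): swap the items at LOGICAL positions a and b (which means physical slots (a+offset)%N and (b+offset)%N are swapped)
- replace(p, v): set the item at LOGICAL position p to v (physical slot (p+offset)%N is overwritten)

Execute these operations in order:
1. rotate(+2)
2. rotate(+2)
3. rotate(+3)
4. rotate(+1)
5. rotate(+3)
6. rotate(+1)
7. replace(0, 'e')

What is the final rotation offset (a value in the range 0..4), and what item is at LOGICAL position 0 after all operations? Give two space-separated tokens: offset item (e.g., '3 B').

After op 1 (rotate(+2)): offset=2, physical=[A,B,C,D,E], logical=[C,D,E,A,B]
After op 2 (rotate(+2)): offset=4, physical=[A,B,C,D,E], logical=[E,A,B,C,D]
After op 3 (rotate(+3)): offset=2, physical=[A,B,C,D,E], logical=[C,D,E,A,B]
After op 4 (rotate(+1)): offset=3, physical=[A,B,C,D,E], logical=[D,E,A,B,C]
After op 5 (rotate(+3)): offset=1, physical=[A,B,C,D,E], logical=[B,C,D,E,A]
After op 6 (rotate(+1)): offset=2, physical=[A,B,C,D,E], logical=[C,D,E,A,B]
After op 7 (replace(0, 'e')): offset=2, physical=[A,B,e,D,E], logical=[e,D,E,A,B]

Answer: 2 e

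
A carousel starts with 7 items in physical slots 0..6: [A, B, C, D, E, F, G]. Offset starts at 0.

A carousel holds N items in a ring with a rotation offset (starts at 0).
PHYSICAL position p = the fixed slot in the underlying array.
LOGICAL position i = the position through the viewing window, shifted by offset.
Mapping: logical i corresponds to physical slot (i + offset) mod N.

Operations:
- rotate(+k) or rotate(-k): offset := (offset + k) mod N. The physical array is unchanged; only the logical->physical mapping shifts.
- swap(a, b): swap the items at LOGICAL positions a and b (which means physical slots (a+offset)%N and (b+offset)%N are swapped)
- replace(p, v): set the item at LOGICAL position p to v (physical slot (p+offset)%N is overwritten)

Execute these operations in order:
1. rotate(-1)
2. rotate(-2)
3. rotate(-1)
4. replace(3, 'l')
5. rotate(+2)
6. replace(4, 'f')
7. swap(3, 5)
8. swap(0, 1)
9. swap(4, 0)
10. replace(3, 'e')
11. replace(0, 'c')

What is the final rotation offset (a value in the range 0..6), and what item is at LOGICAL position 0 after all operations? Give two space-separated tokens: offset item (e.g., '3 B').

After op 1 (rotate(-1)): offset=6, physical=[A,B,C,D,E,F,G], logical=[G,A,B,C,D,E,F]
After op 2 (rotate(-2)): offset=4, physical=[A,B,C,D,E,F,G], logical=[E,F,G,A,B,C,D]
After op 3 (rotate(-1)): offset=3, physical=[A,B,C,D,E,F,G], logical=[D,E,F,G,A,B,C]
After op 4 (replace(3, 'l')): offset=3, physical=[A,B,C,D,E,F,l], logical=[D,E,F,l,A,B,C]
After op 5 (rotate(+2)): offset=5, physical=[A,B,C,D,E,F,l], logical=[F,l,A,B,C,D,E]
After op 6 (replace(4, 'f')): offset=5, physical=[A,B,f,D,E,F,l], logical=[F,l,A,B,f,D,E]
After op 7 (swap(3, 5)): offset=5, physical=[A,D,f,B,E,F,l], logical=[F,l,A,D,f,B,E]
After op 8 (swap(0, 1)): offset=5, physical=[A,D,f,B,E,l,F], logical=[l,F,A,D,f,B,E]
After op 9 (swap(4, 0)): offset=5, physical=[A,D,l,B,E,f,F], logical=[f,F,A,D,l,B,E]
After op 10 (replace(3, 'e')): offset=5, physical=[A,e,l,B,E,f,F], logical=[f,F,A,e,l,B,E]
After op 11 (replace(0, 'c')): offset=5, physical=[A,e,l,B,E,c,F], logical=[c,F,A,e,l,B,E]

Answer: 5 c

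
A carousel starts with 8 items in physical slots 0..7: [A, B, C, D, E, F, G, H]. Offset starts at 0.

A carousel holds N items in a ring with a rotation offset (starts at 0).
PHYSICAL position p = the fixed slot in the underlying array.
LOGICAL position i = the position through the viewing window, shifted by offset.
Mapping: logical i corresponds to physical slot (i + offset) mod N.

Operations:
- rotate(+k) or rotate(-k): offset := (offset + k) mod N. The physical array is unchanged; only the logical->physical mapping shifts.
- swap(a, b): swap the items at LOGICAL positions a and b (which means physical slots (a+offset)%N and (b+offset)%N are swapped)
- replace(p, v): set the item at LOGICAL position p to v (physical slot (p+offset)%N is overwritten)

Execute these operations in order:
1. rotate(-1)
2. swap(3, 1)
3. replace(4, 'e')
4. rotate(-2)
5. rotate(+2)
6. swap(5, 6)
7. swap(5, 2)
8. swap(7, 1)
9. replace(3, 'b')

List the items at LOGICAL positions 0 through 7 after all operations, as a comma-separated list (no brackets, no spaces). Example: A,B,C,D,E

After op 1 (rotate(-1)): offset=7, physical=[A,B,C,D,E,F,G,H], logical=[H,A,B,C,D,E,F,G]
After op 2 (swap(3, 1)): offset=7, physical=[C,B,A,D,E,F,G,H], logical=[H,C,B,A,D,E,F,G]
After op 3 (replace(4, 'e')): offset=7, physical=[C,B,A,e,E,F,G,H], logical=[H,C,B,A,e,E,F,G]
After op 4 (rotate(-2)): offset=5, physical=[C,B,A,e,E,F,G,H], logical=[F,G,H,C,B,A,e,E]
After op 5 (rotate(+2)): offset=7, physical=[C,B,A,e,E,F,G,H], logical=[H,C,B,A,e,E,F,G]
After op 6 (swap(5, 6)): offset=7, physical=[C,B,A,e,F,E,G,H], logical=[H,C,B,A,e,F,E,G]
After op 7 (swap(5, 2)): offset=7, physical=[C,F,A,e,B,E,G,H], logical=[H,C,F,A,e,B,E,G]
After op 8 (swap(7, 1)): offset=7, physical=[G,F,A,e,B,E,C,H], logical=[H,G,F,A,e,B,E,C]
After op 9 (replace(3, 'b')): offset=7, physical=[G,F,b,e,B,E,C,H], logical=[H,G,F,b,e,B,E,C]

Answer: H,G,F,b,e,B,E,C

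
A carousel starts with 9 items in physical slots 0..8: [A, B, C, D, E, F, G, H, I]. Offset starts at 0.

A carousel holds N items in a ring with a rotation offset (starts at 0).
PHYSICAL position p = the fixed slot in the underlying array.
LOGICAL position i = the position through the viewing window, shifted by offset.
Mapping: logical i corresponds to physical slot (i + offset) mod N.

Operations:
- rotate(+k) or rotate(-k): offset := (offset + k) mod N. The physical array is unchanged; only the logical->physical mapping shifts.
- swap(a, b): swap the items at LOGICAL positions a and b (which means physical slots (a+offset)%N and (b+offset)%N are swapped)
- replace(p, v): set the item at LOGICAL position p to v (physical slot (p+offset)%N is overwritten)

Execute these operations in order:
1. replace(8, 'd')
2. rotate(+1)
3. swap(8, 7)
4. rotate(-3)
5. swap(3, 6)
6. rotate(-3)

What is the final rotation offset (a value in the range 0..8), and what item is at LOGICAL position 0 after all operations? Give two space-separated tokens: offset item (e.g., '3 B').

Answer: 4 B

Derivation:
After op 1 (replace(8, 'd')): offset=0, physical=[A,B,C,D,E,F,G,H,d], logical=[A,B,C,D,E,F,G,H,d]
After op 2 (rotate(+1)): offset=1, physical=[A,B,C,D,E,F,G,H,d], logical=[B,C,D,E,F,G,H,d,A]
After op 3 (swap(8, 7)): offset=1, physical=[d,B,C,D,E,F,G,H,A], logical=[B,C,D,E,F,G,H,A,d]
After op 4 (rotate(-3)): offset=7, physical=[d,B,C,D,E,F,G,H,A], logical=[H,A,d,B,C,D,E,F,G]
After op 5 (swap(3, 6)): offset=7, physical=[d,E,C,D,B,F,G,H,A], logical=[H,A,d,E,C,D,B,F,G]
After op 6 (rotate(-3)): offset=4, physical=[d,E,C,D,B,F,G,H,A], logical=[B,F,G,H,A,d,E,C,D]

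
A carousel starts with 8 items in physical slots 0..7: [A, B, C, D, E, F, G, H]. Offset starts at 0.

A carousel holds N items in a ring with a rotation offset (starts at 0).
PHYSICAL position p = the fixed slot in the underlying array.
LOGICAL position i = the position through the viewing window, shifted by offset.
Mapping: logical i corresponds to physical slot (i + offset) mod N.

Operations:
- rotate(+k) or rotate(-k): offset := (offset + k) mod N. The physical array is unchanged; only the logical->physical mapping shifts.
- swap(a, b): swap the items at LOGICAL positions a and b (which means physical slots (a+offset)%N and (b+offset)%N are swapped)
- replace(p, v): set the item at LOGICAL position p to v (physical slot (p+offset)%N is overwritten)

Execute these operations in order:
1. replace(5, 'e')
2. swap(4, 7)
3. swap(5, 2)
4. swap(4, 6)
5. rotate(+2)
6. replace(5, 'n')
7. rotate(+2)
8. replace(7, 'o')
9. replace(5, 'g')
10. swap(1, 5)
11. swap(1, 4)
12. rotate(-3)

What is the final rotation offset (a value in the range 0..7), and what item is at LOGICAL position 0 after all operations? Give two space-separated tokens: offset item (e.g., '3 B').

After op 1 (replace(5, 'e')): offset=0, physical=[A,B,C,D,E,e,G,H], logical=[A,B,C,D,E,e,G,H]
After op 2 (swap(4, 7)): offset=0, physical=[A,B,C,D,H,e,G,E], logical=[A,B,C,D,H,e,G,E]
After op 3 (swap(5, 2)): offset=0, physical=[A,B,e,D,H,C,G,E], logical=[A,B,e,D,H,C,G,E]
After op 4 (swap(4, 6)): offset=0, physical=[A,B,e,D,G,C,H,E], logical=[A,B,e,D,G,C,H,E]
After op 5 (rotate(+2)): offset=2, physical=[A,B,e,D,G,C,H,E], logical=[e,D,G,C,H,E,A,B]
After op 6 (replace(5, 'n')): offset=2, physical=[A,B,e,D,G,C,H,n], logical=[e,D,G,C,H,n,A,B]
After op 7 (rotate(+2)): offset=4, physical=[A,B,e,D,G,C,H,n], logical=[G,C,H,n,A,B,e,D]
After op 8 (replace(7, 'o')): offset=4, physical=[A,B,e,o,G,C,H,n], logical=[G,C,H,n,A,B,e,o]
After op 9 (replace(5, 'g')): offset=4, physical=[A,g,e,o,G,C,H,n], logical=[G,C,H,n,A,g,e,o]
After op 10 (swap(1, 5)): offset=4, physical=[A,C,e,o,G,g,H,n], logical=[G,g,H,n,A,C,e,o]
After op 11 (swap(1, 4)): offset=4, physical=[g,C,e,o,G,A,H,n], logical=[G,A,H,n,g,C,e,o]
After op 12 (rotate(-3)): offset=1, physical=[g,C,e,o,G,A,H,n], logical=[C,e,o,G,A,H,n,g]

Answer: 1 C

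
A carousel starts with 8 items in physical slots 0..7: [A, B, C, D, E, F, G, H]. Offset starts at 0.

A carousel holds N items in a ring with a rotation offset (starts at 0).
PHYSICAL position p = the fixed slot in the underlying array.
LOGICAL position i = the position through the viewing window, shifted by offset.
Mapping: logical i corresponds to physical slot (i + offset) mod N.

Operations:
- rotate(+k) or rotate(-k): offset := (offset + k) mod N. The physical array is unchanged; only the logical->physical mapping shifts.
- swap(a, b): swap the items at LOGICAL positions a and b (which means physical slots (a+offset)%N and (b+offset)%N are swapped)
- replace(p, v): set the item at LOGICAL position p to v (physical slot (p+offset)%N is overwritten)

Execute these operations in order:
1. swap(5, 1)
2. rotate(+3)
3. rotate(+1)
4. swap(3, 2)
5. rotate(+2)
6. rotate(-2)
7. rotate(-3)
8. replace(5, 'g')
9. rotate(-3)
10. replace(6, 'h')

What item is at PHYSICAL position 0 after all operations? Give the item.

After op 1 (swap(5, 1)): offset=0, physical=[A,F,C,D,E,B,G,H], logical=[A,F,C,D,E,B,G,H]
After op 2 (rotate(+3)): offset=3, physical=[A,F,C,D,E,B,G,H], logical=[D,E,B,G,H,A,F,C]
After op 3 (rotate(+1)): offset=4, physical=[A,F,C,D,E,B,G,H], logical=[E,B,G,H,A,F,C,D]
After op 4 (swap(3, 2)): offset=4, physical=[A,F,C,D,E,B,H,G], logical=[E,B,H,G,A,F,C,D]
After op 5 (rotate(+2)): offset=6, physical=[A,F,C,D,E,B,H,G], logical=[H,G,A,F,C,D,E,B]
After op 6 (rotate(-2)): offset=4, physical=[A,F,C,D,E,B,H,G], logical=[E,B,H,G,A,F,C,D]
After op 7 (rotate(-3)): offset=1, physical=[A,F,C,D,E,B,H,G], logical=[F,C,D,E,B,H,G,A]
After op 8 (replace(5, 'g')): offset=1, physical=[A,F,C,D,E,B,g,G], logical=[F,C,D,E,B,g,G,A]
After op 9 (rotate(-3)): offset=6, physical=[A,F,C,D,E,B,g,G], logical=[g,G,A,F,C,D,E,B]
After op 10 (replace(6, 'h')): offset=6, physical=[A,F,C,D,h,B,g,G], logical=[g,G,A,F,C,D,h,B]

Answer: A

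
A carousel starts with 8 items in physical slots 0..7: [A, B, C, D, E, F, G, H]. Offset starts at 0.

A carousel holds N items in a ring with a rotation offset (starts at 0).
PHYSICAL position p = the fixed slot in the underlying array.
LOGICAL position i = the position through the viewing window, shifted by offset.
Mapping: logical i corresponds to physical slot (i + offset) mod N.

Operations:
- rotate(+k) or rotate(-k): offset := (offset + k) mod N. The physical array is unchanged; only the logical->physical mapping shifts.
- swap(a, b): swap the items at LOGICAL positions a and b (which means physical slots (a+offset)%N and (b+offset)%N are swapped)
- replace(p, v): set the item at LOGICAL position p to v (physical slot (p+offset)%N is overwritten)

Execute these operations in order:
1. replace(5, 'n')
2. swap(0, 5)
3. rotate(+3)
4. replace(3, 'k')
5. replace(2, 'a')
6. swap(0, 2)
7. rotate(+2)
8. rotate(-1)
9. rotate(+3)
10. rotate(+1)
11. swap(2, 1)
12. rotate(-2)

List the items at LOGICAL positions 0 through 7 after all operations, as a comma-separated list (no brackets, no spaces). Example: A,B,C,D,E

After op 1 (replace(5, 'n')): offset=0, physical=[A,B,C,D,E,n,G,H], logical=[A,B,C,D,E,n,G,H]
After op 2 (swap(0, 5)): offset=0, physical=[n,B,C,D,E,A,G,H], logical=[n,B,C,D,E,A,G,H]
After op 3 (rotate(+3)): offset=3, physical=[n,B,C,D,E,A,G,H], logical=[D,E,A,G,H,n,B,C]
After op 4 (replace(3, 'k')): offset=3, physical=[n,B,C,D,E,A,k,H], logical=[D,E,A,k,H,n,B,C]
After op 5 (replace(2, 'a')): offset=3, physical=[n,B,C,D,E,a,k,H], logical=[D,E,a,k,H,n,B,C]
After op 6 (swap(0, 2)): offset=3, physical=[n,B,C,a,E,D,k,H], logical=[a,E,D,k,H,n,B,C]
After op 7 (rotate(+2)): offset=5, physical=[n,B,C,a,E,D,k,H], logical=[D,k,H,n,B,C,a,E]
After op 8 (rotate(-1)): offset=4, physical=[n,B,C,a,E,D,k,H], logical=[E,D,k,H,n,B,C,a]
After op 9 (rotate(+3)): offset=7, physical=[n,B,C,a,E,D,k,H], logical=[H,n,B,C,a,E,D,k]
After op 10 (rotate(+1)): offset=0, physical=[n,B,C,a,E,D,k,H], logical=[n,B,C,a,E,D,k,H]
After op 11 (swap(2, 1)): offset=0, physical=[n,C,B,a,E,D,k,H], logical=[n,C,B,a,E,D,k,H]
After op 12 (rotate(-2)): offset=6, physical=[n,C,B,a,E,D,k,H], logical=[k,H,n,C,B,a,E,D]

Answer: k,H,n,C,B,a,E,D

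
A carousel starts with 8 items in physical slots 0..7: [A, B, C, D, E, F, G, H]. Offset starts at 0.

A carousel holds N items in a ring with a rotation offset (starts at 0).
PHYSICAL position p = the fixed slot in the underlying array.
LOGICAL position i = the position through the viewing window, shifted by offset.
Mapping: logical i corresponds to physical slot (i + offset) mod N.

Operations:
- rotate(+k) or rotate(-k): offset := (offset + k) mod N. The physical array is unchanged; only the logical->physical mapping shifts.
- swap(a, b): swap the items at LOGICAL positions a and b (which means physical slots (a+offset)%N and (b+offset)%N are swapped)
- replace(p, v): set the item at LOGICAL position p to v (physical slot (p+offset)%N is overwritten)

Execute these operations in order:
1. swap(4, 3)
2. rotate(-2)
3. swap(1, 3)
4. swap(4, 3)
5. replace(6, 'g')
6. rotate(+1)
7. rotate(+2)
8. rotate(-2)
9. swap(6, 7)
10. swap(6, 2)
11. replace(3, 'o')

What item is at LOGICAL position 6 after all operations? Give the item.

Answer: C

Derivation:
After op 1 (swap(4, 3)): offset=0, physical=[A,B,C,E,D,F,G,H], logical=[A,B,C,E,D,F,G,H]
After op 2 (rotate(-2)): offset=6, physical=[A,B,C,E,D,F,G,H], logical=[G,H,A,B,C,E,D,F]
After op 3 (swap(1, 3)): offset=6, physical=[A,H,C,E,D,F,G,B], logical=[G,B,A,H,C,E,D,F]
After op 4 (swap(4, 3)): offset=6, physical=[A,C,H,E,D,F,G,B], logical=[G,B,A,C,H,E,D,F]
After op 5 (replace(6, 'g')): offset=6, physical=[A,C,H,E,g,F,G,B], logical=[G,B,A,C,H,E,g,F]
After op 6 (rotate(+1)): offset=7, physical=[A,C,H,E,g,F,G,B], logical=[B,A,C,H,E,g,F,G]
After op 7 (rotate(+2)): offset=1, physical=[A,C,H,E,g,F,G,B], logical=[C,H,E,g,F,G,B,A]
After op 8 (rotate(-2)): offset=7, physical=[A,C,H,E,g,F,G,B], logical=[B,A,C,H,E,g,F,G]
After op 9 (swap(6, 7)): offset=7, physical=[A,C,H,E,g,G,F,B], logical=[B,A,C,H,E,g,G,F]
After op 10 (swap(6, 2)): offset=7, physical=[A,G,H,E,g,C,F,B], logical=[B,A,G,H,E,g,C,F]
After op 11 (replace(3, 'o')): offset=7, physical=[A,G,o,E,g,C,F,B], logical=[B,A,G,o,E,g,C,F]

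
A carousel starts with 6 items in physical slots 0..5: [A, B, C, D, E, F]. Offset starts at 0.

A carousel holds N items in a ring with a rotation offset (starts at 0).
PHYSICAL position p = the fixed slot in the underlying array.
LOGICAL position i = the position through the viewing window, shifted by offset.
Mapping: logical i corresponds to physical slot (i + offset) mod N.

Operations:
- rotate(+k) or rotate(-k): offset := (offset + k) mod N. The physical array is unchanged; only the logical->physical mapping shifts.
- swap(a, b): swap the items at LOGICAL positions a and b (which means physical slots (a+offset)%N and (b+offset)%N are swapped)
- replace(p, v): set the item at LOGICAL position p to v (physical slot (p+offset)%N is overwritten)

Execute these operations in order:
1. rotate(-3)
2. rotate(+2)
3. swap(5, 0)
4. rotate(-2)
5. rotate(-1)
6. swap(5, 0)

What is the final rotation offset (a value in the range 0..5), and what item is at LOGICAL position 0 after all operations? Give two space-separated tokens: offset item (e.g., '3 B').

Answer: 2 B

Derivation:
After op 1 (rotate(-3)): offset=3, physical=[A,B,C,D,E,F], logical=[D,E,F,A,B,C]
After op 2 (rotate(+2)): offset=5, physical=[A,B,C,D,E,F], logical=[F,A,B,C,D,E]
After op 3 (swap(5, 0)): offset=5, physical=[A,B,C,D,F,E], logical=[E,A,B,C,D,F]
After op 4 (rotate(-2)): offset=3, physical=[A,B,C,D,F,E], logical=[D,F,E,A,B,C]
After op 5 (rotate(-1)): offset=2, physical=[A,B,C,D,F,E], logical=[C,D,F,E,A,B]
After op 6 (swap(5, 0)): offset=2, physical=[A,C,B,D,F,E], logical=[B,D,F,E,A,C]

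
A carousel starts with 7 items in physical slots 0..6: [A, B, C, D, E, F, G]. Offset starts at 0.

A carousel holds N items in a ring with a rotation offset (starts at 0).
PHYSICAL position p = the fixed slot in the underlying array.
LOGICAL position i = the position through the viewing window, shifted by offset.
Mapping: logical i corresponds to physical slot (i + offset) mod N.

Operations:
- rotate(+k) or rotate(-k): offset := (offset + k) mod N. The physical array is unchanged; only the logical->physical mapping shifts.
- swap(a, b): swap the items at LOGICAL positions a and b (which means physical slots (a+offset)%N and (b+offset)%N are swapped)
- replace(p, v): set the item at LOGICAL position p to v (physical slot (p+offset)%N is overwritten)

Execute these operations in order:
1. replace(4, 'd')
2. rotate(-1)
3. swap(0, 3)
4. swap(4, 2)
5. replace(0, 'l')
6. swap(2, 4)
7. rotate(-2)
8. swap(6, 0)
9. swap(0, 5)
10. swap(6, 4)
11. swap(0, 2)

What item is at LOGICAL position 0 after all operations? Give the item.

Answer: l

Derivation:
After op 1 (replace(4, 'd')): offset=0, physical=[A,B,C,D,d,F,G], logical=[A,B,C,D,d,F,G]
After op 2 (rotate(-1)): offset=6, physical=[A,B,C,D,d,F,G], logical=[G,A,B,C,D,d,F]
After op 3 (swap(0, 3)): offset=6, physical=[A,B,G,D,d,F,C], logical=[C,A,B,G,D,d,F]
After op 4 (swap(4, 2)): offset=6, physical=[A,D,G,B,d,F,C], logical=[C,A,D,G,B,d,F]
After op 5 (replace(0, 'l')): offset=6, physical=[A,D,G,B,d,F,l], logical=[l,A,D,G,B,d,F]
After op 6 (swap(2, 4)): offset=6, physical=[A,B,G,D,d,F,l], logical=[l,A,B,G,D,d,F]
After op 7 (rotate(-2)): offset=4, physical=[A,B,G,D,d,F,l], logical=[d,F,l,A,B,G,D]
After op 8 (swap(6, 0)): offset=4, physical=[A,B,G,d,D,F,l], logical=[D,F,l,A,B,G,d]
After op 9 (swap(0, 5)): offset=4, physical=[A,B,D,d,G,F,l], logical=[G,F,l,A,B,D,d]
After op 10 (swap(6, 4)): offset=4, physical=[A,d,D,B,G,F,l], logical=[G,F,l,A,d,D,B]
After op 11 (swap(0, 2)): offset=4, physical=[A,d,D,B,l,F,G], logical=[l,F,G,A,d,D,B]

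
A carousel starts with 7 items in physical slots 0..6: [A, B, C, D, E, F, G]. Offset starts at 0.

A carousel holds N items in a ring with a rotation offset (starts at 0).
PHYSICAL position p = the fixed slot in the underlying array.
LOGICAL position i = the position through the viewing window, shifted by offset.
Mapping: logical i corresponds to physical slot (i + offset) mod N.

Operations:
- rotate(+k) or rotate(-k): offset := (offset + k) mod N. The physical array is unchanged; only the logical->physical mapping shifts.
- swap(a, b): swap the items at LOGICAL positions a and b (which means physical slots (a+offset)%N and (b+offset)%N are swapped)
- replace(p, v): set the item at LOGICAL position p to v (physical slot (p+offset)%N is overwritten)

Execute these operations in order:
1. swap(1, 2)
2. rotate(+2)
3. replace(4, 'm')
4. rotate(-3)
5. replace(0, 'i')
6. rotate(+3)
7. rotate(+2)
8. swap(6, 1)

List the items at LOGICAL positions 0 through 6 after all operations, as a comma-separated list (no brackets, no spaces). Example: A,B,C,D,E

After op 1 (swap(1, 2)): offset=0, physical=[A,C,B,D,E,F,G], logical=[A,C,B,D,E,F,G]
After op 2 (rotate(+2)): offset=2, physical=[A,C,B,D,E,F,G], logical=[B,D,E,F,G,A,C]
After op 3 (replace(4, 'm')): offset=2, physical=[A,C,B,D,E,F,m], logical=[B,D,E,F,m,A,C]
After op 4 (rotate(-3)): offset=6, physical=[A,C,B,D,E,F,m], logical=[m,A,C,B,D,E,F]
After op 5 (replace(0, 'i')): offset=6, physical=[A,C,B,D,E,F,i], logical=[i,A,C,B,D,E,F]
After op 6 (rotate(+3)): offset=2, physical=[A,C,B,D,E,F,i], logical=[B,D,E,F,i,A,C]
After op 7 (rotate(+2)): offset=4, physical=[A,C,B,D,E,F,i], logical=[E,F,i,A,C,B,D]
After op 8 (swap(6, 1)): offset=4, physical=[A,C,B,F,E,D,i], logical=[E,D,i,A,C,B,F]

Answer: E,D,i,A,C,B,F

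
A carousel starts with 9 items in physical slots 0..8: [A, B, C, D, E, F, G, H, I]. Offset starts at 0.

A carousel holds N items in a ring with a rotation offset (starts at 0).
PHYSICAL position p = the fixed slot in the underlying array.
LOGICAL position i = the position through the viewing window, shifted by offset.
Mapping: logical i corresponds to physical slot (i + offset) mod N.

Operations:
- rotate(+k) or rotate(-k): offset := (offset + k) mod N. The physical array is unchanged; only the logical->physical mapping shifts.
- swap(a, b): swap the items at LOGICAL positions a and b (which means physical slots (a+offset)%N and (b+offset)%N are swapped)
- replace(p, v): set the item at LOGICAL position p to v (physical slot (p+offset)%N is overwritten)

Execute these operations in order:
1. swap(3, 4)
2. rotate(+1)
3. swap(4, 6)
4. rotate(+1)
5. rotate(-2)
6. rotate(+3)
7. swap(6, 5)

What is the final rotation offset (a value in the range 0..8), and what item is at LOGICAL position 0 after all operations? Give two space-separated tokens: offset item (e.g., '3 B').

After op 1 (swap(3, 4)): offset=0, physical=[A,B,C,E,D,F,G,H,I], logical=[A,B,C,E,D,F,G,H,I]
After op 2 (rotate(+1)): offset=1, physical=[A,B,C,E,D,F,G,H,I], logical=[B,C,E,D,F,G,H,I,A]
After op 3 (swap(4, 6)): offset=1, physical=[A,B,C,E,D,H,G,F,I], logical=[B,C,E,D,H,G,F,I,A]
After op 4 (rotate(+1)): offset=2, physical=[A,B,C,E,D,H,G,F,I], logical=[C,E,D,H,G,F,I,A,B]
After op 5 (rotate(-2)): offset=0, physical=[A,B,C,E,D,H,G,F,I], logical=[A,B,C,E,D,H,G,F,I]
After op 6 (rotate(+3)): offset=3, physical=[A,B,C,E,D,H,G,F,I], logical=[E,D,H,G,F,I,A,B,C]
After op 7 (swap(6, 5)): offset=3, physical=[I,B,C,E,D,H,G,F,A], logical=[E,D,H,G,F,A,I,B,C]

Answer: 3 E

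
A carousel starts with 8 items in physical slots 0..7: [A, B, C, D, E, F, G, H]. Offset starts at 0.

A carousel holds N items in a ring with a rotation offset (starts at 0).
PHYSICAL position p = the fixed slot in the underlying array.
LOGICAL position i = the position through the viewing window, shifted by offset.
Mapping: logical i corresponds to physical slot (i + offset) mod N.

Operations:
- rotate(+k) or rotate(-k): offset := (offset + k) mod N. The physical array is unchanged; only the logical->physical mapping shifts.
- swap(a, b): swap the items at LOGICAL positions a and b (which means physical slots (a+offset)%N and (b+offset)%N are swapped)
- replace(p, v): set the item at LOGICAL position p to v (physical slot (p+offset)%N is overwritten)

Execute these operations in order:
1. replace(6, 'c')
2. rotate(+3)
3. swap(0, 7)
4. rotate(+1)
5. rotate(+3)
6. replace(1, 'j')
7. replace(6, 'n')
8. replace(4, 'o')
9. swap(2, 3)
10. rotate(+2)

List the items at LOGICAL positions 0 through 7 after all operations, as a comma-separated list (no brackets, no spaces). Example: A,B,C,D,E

Answer: D,B,o,E,n,c,H,j

Derivation:
After op 1 (replace(6, 'c')): offset=0, physical=[A,B,C,D,E,F,c,H], logical=[A,B,C,D,E,F,c,H]
After op 2 (rotate(+3)): offset=3, physical=[A,B,C,D,E,F,c,H], logical=[D,E,F,c,H,A,B,C]
After op 3 (swap(0, 7)): offset=3, physical=[A,B,D,C,E,F,c,H], logical=[C,E,F,c,H,A,B,D]
After op 4 (rotate(+1)): offset=4, physical=[A,B,D,C,E,F,c,H], logical=[E,F,c,H,A,B,D,C]
After op 5 (rotate(+3)): offset=7, physical=[A,B,D,C,E,F,c,H], logical=[H,A,B,D,C,E,F,c]
After op 6 (replace(1, 'j')): offset=7, physical=[j,B,D,C,E,F,c,H], logical=[H,j,B,D,C,E,F,c]
After op 7 (replace(6, 'n')): offset=7, physical=[j,B,D,C,E,n,c,H], logical=[H,j,B,D,C,E,n,c]
After op 8 (replace(4, 'o')): offset=7, physical=[j,B,D,o,E,n,c,H], logical=[H,j,B,D,o,E,n,c]
After op 9 (swap(2, 3)): offset=7, physical=[j,D,B,o,E,n,c,H], logical=[H,j,D,B,o,E,n,c]
After op 10 (rotate(+2)): offset=1, physical=[j,D,B,o,E,n,c,H], logical=[D,B,o,E,n,c,H,j]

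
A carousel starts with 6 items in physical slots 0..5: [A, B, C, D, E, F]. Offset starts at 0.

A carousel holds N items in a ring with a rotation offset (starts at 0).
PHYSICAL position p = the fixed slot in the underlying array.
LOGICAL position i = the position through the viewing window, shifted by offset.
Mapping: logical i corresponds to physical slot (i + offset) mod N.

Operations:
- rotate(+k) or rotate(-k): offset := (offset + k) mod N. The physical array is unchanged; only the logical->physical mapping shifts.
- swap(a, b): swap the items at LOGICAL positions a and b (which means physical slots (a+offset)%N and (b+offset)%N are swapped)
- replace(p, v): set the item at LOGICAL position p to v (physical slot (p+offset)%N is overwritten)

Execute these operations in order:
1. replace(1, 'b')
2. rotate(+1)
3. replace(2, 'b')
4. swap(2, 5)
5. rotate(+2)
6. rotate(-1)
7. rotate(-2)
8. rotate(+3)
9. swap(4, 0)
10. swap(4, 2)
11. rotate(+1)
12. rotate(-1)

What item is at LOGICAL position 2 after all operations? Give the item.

After op 1 (replace(1, 'b')): offset=0, physical=[A,b,C,D,E,F], logical=[A,b,C,D,E,F]
After op 2 (rotate(+1)): offset=1, physical=[A,b,C,D,E,F], logical=[b,C,D,E,F,A]
After op 3 (replace(2, 'b')): offset=1, physical=[A,b,C,b,E,F], logical=[b,C,b,E,F,A]
After op 4 (swap(2, 5)): offset=1, physical=[b,b,C,A,E,F], logical=[b,C,A,E,F,b]
After op 5 (rotate(+2)): offset=3, physical=[b,b,C,A,E,F], logical=[A,E,F,b,b,C]
After op 6 (rotate(-1)): offset=2, physical=[b,b,C,A,E,F], logical=[C,A,E,F,b,b]
After op 7 (rotate(-2)): offset=0, physical=[b,b,C,A,E,F], logical=[b,b,C,A,E,F]
After op 8 (rotate(+3)): offset=3, physical=[b,b,C,A,E,F], logical=[A,E,F,b,b,C]
After op 9 (swap(4, 0)): offset=3, physical=[b,A,C,b,E,F], logical=[b,E,F,b,A,C]
After op 10 (swap(4, 2)): offset=3, physical=[b,F,C,b,E,A], logical=[b,E,A,b,F,C]
After op 11 (rotate(+1)): offset=4, physical=[b,F,C,b,E,A], logical=[E,A,b,F,C,b]
After op 12 (rotate(-1)): offset=3, physical=[b,F,C,b,E,A], logical=[b,E,A,b,F,C]

Answer: A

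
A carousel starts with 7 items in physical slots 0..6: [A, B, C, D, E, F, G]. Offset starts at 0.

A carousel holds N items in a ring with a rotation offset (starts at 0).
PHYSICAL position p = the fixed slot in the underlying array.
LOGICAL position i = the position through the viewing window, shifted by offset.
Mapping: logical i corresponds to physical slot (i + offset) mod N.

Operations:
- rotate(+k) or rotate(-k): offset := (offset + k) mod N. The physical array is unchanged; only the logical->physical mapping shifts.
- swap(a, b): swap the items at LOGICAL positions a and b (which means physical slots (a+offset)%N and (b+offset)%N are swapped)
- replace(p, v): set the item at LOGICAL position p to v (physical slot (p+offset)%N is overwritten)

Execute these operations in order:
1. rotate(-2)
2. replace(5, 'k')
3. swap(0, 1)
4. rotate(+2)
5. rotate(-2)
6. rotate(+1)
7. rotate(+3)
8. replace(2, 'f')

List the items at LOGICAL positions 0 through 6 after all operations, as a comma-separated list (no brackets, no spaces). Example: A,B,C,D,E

Answer: C,k,f,G,F,A,B

Derivation:
After op 1 (rotate(-2)): offset=5, physical=[A,B,C,D,E,F,G], logical=[F,G,A,B,C,D,E]
After op 2 (replace(5, 'k')): offset=5, physical=[A,B,C,k,E,F,G], logical=[F,G,A,B,C,k,E]
After op 3 (swap(0, 1)): offset=5, physical=[A,B,C,k,E,G,F], logical=[G,F,A,B,C,k,E]
After op 4 (rotate(+2)): offset=0, physical=[A,B,C,k,E,G,F], logical=[A,B,C,k,E,G,F]
After op 5 (rotate(-2)): offset=5, physical=[A,B,C,k,E,G,F], logical=[G,F,A,B,C,k,E]
After op 6 (rotate(+1)): offset=6, physical=[A,B,C,k,E,G,F], logical=[F,A,B,C,k,E,G]
After op 7 (rotate(+3)): offset=2, physical=[A,B,C,k,E,G,F], logical=[C,k,E,G,F,A,B]
After op 8 (replace(2, 'f')): offset=2, physical=[A,B,C,k,f,G,F], logical=[C,k,f,G,F,A,B]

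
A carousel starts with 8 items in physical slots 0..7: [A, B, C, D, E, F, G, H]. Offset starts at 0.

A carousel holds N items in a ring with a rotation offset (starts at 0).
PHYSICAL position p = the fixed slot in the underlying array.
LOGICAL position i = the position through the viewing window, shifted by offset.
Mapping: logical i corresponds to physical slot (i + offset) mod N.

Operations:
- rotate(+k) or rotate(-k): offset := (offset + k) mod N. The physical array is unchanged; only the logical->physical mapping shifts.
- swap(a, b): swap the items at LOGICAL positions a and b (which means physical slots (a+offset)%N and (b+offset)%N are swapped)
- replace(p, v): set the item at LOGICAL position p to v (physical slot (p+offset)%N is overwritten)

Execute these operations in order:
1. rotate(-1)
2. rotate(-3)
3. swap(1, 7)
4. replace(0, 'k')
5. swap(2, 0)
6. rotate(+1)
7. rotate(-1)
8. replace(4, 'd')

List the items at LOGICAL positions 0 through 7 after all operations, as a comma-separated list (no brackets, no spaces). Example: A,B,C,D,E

Answer: G,D,k,H,d,B,C,F

Derivation:
After op 1 (rotate(-1)): offset=7, physical=[A,B,C,D,E,F,G,H], logical=[H,A,B,C,D,E,F,G]
After op 2 (rotate(-3)): offset=4, physical=[A,B,C,D,E,F,G,H], logical=[E,F,G,H,A,B,C,D]
After op 3 (swap(1, 7)): offset=4, physical=[A,B,C,F,E,D,G,H], logical=[E,D,G,H,A,B,C,F]
After op 4 (replace(0, 'k')): offset=4, physical=[A,B,C,F,k,D,G,H], logical=[k,D,G,H,A,B,C,F]
After op 5 (swap(2, 0)): offset=4, physical=[A,B,C,F,G,D,k,H], logical=[G,D,k,H,A,B,C,F]
After op 6 (rotate(+1)): offset=5, physical=[A,B,C,F,G,D,k,H], logical=[D,k,H,A,B,C,F,G]
After op 7 (rotate(-1)): offset=4, physical=[A,B,C,F,G,D,k,H], logical=[G,D,k,H,A,B,C,F]
After op 8 (replace(4, 'd')): offset=4, physical=[d,B,C,F,G,D,k,H], logical=[G,D,k,H,d,B,C,F]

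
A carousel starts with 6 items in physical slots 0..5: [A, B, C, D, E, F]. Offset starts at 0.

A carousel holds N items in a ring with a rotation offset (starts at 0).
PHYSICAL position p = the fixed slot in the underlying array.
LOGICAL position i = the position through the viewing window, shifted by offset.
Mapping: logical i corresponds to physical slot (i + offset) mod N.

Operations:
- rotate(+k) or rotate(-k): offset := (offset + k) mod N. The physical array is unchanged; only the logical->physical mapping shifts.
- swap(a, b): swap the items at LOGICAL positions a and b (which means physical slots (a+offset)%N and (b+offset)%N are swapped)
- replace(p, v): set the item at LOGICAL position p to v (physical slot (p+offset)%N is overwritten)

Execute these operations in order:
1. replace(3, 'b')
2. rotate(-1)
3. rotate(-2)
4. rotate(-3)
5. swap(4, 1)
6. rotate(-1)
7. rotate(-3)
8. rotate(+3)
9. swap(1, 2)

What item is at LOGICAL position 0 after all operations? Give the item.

Answer: F

Derivation:
After op 1 (replace(3, 'b')): offset=0, physical=[A,B,C,b,E,F], logical=[A,B,C,b,E,F]
After op 2 (rotate(-1)): offset=5, physical=[A,B,C,b,E,F], logical=[F,A,B,C,b,E]
After op 3 (rotate(-2)): offset=3, physical=[A,B,C,b,E,F], logical=[b,E,F,A,B,C]
After op 4 (rotate(-3)): offset=0, physical=[A,B,C,b,E,F], logical=[A,B,C,b,E,F]
After op 5 (swap(4, 1)): offset=0, physical=[A,E,C,b,B,F], logical=[A,E,C,b,B,F]
After op 6 (rotate(-1)): offset=5, physical=[A,E,C,b,B,F], logical=[F,A,E,C,b,B]
After op 7 (rotate(-3)): offset=2, physical=[A,E,C,b,B,F], logical=[C,b,B,F,A,E]
After op 8 (rotate(+3)): offset=5, physical=[A,E,C,b,B,F], logical=[F,A,E,C,b,B]
After op 9 (swap(1, 2)): offset=5, physical=[E,A,C,b,B,F], logical=[F,E,A,C,b,B]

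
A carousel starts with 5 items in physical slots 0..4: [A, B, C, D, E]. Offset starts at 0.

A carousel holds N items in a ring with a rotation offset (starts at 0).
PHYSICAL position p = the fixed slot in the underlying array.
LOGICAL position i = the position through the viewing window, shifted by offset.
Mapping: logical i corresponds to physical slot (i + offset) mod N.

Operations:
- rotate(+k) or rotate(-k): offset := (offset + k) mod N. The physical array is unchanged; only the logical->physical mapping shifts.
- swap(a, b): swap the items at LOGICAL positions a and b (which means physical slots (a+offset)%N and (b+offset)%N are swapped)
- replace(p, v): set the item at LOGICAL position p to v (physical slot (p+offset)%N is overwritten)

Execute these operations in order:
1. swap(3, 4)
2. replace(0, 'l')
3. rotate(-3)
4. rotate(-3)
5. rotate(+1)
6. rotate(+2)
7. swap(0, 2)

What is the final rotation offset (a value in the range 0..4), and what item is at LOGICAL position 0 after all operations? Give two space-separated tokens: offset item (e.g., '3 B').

After op 1 (swap(3, 4)): offset=0, physical=[A,B,C,E,D], logical=[A,B,C,E,D]
After op 2 (replace(0, 'l')): offset=0, physical=[l,B,C,E,D], logical=[l,B,C,E,D]
After op 3 (rotate(-3)): offset=2, physical=[l,B,C,E,D], logical=[C,E,D,l,B]
After op 4 (rotate(-3)): offset=4, physical=[l,B,C,E,D], logical=[D,l,B,C,E]
After op 5 (rotate(+1)): offset=0, physical=[l,B,C,E,D], logical=[l,B,C,E,D]
After op 6 (rotate(+2)): offset=2, physical=[l,B,C,E,D], logical=[C,E,D,l,B]
After op 7 (swap(0, 2)): offset=2, physical=[l,B,D,E,C], logical=[D,E,C,l,B]

Answer: 2 D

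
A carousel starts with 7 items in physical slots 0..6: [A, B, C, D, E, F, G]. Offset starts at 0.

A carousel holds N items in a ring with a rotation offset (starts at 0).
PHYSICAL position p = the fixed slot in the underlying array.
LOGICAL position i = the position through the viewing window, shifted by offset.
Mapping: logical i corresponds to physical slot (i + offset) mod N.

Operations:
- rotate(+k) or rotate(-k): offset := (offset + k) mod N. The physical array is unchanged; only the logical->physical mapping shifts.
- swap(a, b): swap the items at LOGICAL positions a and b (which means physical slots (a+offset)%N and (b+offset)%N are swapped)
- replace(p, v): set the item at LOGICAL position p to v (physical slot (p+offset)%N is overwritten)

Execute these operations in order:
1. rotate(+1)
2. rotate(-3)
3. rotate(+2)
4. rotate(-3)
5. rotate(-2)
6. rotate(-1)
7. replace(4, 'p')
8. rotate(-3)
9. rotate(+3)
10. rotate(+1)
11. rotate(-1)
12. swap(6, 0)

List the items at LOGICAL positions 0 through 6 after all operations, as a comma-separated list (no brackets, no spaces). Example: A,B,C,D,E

After op 1 (rotate(+1)): offset=1, physical=[A,B,C,D,E,F,G], logical=[B,C,D,E,F,G,A]
After op 2 (rotate(-3)): offset=5, physical=[A,B,C,D,E,F,G], logical=[F,G,A,B,C,D,E]
After op 3 (rotate(+2)): offset=0, physical=[A,B,C,D,E,F,G], logical=[A,B,C,D,E,F,G]
After op 4 (rotate(-3)): offset=4, physical=[A,B,C,D,E,F,G], logical=[E,F,G,A,B,C,D]
After op 5 (rotate(-2)): offset=2, physical=[A,B,C,D,E,F,G], logical=[C,D,E,F,G,A,B]
After op 6 (rotate(-1)): offset=1, physical=[A,B,C,D,E,F,G], logical=[B,C,D,E,F,G,A]
After op 7 (replace(4, 'p')): offset=1, physical=[A,B,C,D,E,p,G], logical=[B,C,D,E,p,G,A]
After op 8 (rotate(-3)): offset=5, physical=[A,B,C,D,E,p,G], logical=[p,G,A,B,C,D,E]
After op 9 (rotate(+3)): offset=1, physical=[A,B,C,D,E,p,G], logical=[B,C,D,E,p,G,A]
After op 10 (rotate(+1)): offset=2, physical=[A,B,C,D,E,p,G], logical=[C,D,E,p,G,A,B]
After op 11 (rotate(-1)): offset=1, physical=[A,B,C,D,E,p,G], logical=[B,C,D,E,p,G,A]
After op 12 (swap(6, 0)): offset=1, physical=[B,A,C,D,E,p,G], logical=[A,C,D,E,p,G,B]

Answer: A,C,D,E,p,G,B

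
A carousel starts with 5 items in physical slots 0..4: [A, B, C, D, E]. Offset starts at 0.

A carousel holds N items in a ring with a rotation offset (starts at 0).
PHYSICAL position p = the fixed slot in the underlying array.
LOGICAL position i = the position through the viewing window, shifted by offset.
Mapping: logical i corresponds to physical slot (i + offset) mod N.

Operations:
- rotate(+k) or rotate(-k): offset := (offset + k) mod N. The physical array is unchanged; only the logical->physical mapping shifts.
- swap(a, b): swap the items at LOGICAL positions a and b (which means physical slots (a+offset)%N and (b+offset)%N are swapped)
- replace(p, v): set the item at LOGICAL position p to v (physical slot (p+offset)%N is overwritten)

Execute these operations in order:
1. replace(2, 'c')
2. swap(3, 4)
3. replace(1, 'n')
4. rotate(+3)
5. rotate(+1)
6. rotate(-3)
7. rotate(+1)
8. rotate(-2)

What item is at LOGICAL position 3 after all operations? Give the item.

Answer: E

Derivation:
After op 1 (replace(2, 'c')): offset=0, physical=[A,B,c,D,E], logical=[A,B,c,D,E]
After op 2 (swap(3, 4)): offset=0, physical=[A,B,c,E,D], logical=[A,B,c,E,D]
After op 3 (replace(1, 'n')): offset=0, physical=[A,n,c,E,D], logical=[A,n,c,E,D]
After op 4 (rotate(+3)): offset=3, physical=[A,n,c,E,D], logical=[E,D,A,n,c]
After op 5 (rotate(+1)): offset=4, physical=[A,n,c,E,D], logical=[D,A,n,c,E]
After op 6 (rotate(-3)): offset=1, physical=[A,n,c,E,D], logical=[n,c,E,D,A]
After op 7 (rotate(+1)): offset=2, physical=[A,n,c,E,D], logical=[c,E,D,A,n]
After op 8 (rotate(-2)): offset=0, physical=[A,n,c,E,D], logical=[A,n,c,E,D]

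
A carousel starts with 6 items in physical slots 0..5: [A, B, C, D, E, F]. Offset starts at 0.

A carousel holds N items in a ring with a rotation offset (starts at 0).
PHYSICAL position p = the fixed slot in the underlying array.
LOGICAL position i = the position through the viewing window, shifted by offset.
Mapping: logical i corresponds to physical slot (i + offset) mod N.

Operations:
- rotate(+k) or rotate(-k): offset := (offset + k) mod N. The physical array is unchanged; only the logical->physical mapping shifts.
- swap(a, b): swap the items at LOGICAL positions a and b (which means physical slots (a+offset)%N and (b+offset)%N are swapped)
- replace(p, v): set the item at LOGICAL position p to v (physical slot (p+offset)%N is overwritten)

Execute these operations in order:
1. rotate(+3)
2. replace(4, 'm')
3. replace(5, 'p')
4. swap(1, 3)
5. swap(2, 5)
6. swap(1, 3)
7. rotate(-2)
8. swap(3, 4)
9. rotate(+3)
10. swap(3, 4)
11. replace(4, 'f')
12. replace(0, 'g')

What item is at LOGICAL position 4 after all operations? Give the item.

After op 1 (rotate(+3)): offset=3, physical=[A,B,C,D,E,F], logical=[D,E,F,A,B,C]
After op 2 (replace(4, 'm')): offset=3, physical=[A,m,C,D,E,F], logical=[D,E,F,A,m,C]
After op 3 (replace(5, 'p')): offset=3, physical=[A,m,p,D,E,F], logical=[D,E,F,A,m,p]
After op 4 (swap(1, 3)): offset=3, physical=[E,m,p,D,A,F], logical=[D,A,F,E,m,p]
After op 5 (swap(2, 5)): offset=3, physical=[E,m,F,D,A,p], logical=[D,A,p,E,m,F]
After op 6 (swap(1, 3)): offset=3, physical=[A,m,F,D,E,p], logical=[D,E,p,A,m,F]
After op 7 (rotate(-2)): offset=1, physical=[A,m,F,D,E,p], logical=[m,F,D,E,p,A]
After op 8 (swap(3, 4)): offset=1, physical=[A,m,F,D,p,E], logical=[m,F,D,p,E,A]
After op 9 (rotate(+3)): offset=4, physical=[A,m,F,D,p,E], logical=[p,E,A,m,F,D]
After op 10 (swap(3, 4)): offset=4, physical=[A,F,m,D,p,E], logical=[p,E,A,F,m,D]
After op 11 (replace(4, 'f')): offset=4, physical=[A,F,f,D,p,E], logical=[p,E,A,F,f,D]
After op 12 (replace(0, 'g')): offset=4, physical=[A,F,f,D,g,E], logical=[g,E,A,F,f,D]

Answer: f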